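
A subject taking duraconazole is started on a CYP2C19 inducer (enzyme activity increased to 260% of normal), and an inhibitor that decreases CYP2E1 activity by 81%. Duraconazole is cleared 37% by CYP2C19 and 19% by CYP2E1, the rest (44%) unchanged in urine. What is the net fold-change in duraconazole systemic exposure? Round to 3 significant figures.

The CYP2C19 pathway (37% of clearance) increases to 2.6× activity: 0.37 × 2.6 = 0.962.
The CYP2E1 pathway (19% of clearance) is reduced to 0.19× activity: 0.19 × 0.19 = 0.0361.
The remaining 44% of clearance is unaffected.
CL_new/CL_old = 0.962 + 0.0361 + 0.44 = 1.4381.
Net systemic exposure ratio = 1 / 1.4381 = 0.695.

0.695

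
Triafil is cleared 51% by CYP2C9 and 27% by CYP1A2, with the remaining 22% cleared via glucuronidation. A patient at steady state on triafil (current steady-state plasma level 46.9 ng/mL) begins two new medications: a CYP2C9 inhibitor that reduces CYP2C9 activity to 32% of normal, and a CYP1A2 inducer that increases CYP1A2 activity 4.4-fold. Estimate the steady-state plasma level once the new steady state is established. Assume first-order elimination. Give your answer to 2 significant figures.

30 ng/mL

CYP2C9: 0.51 × 0.32 = 0.1632
CYP1A2: 0.27 × 4.4 = 1.188
Other: 0.22 (unchanged)
Relative clearance = 0.1632 + 1.188 + 0.22 = 1.5712.
New steady-state plasma level = 46.9 / 1.5712 = 30 ng/mL (concentration scales inversely with clearance).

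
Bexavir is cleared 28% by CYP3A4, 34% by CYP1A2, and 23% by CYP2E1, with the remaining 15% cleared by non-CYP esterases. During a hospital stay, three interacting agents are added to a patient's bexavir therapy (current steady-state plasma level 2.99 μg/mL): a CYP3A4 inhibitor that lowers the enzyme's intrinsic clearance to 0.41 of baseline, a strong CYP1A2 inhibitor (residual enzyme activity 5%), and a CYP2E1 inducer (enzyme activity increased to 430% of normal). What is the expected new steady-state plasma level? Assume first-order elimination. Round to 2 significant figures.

The CYP3A4 pathway (28% of clearance) falls to 0.41× activity: 0.28 × 0.41 = 0.1148.
The CYP1A2 pathway (34% of clearance) is reduced to 0.05× activity: 0.34 × 0.05 = 0.017.
The CYP2E1 pathway (23% of clearance) rises to 4.3× activity: 0.23 × 4.3 = 0.989.
The remaining 15% of clearance is unaffected.
CL_new/CL_old = 0.1148 + 0.017 + 0.989 + 0.15 = 1.2708.
New steady-state plasma level = 2.99 / 1.2708 = 2.4 μg/mL (concentration scales inversely with clearance).

2.4 μg/mL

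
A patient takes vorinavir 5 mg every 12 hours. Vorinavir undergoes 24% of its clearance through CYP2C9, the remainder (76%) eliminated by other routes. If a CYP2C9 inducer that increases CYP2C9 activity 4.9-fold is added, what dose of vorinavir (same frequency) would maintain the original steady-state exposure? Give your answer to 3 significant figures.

9.68 mg

CYP2C9: 0.24 × 4.9 = 1.176
Other: 0.76 (unchanged)
CL_new/CL_old = 1.176 + 0.76 = 1.936.
To maintain the same steady-state level, dose must scale with clearance: new dose = 5 × 1.936 = 9.68 mg.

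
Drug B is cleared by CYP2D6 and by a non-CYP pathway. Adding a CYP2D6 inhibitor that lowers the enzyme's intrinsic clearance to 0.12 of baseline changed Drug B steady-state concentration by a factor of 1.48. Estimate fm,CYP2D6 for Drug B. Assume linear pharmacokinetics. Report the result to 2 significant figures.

0.37

CL'/CL = 1 / 1.48 = 0.6757
0.12·fm + (1 − fm) = 0.6757
fm = (0.6757 − 1) / (0.12 − 1) = 0.37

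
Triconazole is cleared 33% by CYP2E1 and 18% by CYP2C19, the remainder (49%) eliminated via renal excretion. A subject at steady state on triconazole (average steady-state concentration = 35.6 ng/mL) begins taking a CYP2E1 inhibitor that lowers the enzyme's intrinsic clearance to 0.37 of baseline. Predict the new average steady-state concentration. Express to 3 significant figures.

44.9 ng/mL

The CYP2E1 pathway (33% of clearance) falls to 0.37× activity: 0.33 × 0.37 = 0.1221.
CYP2C19 (18%) and the residual 49% are unaffected.
CL_new/CL_old = 0.1221 + 0.18 + 0.49 = 0.7921.
Average steady-state concentration ∝ 1/CL, so new value = 35.6 / 0.7921 = 44.9 ng/mL.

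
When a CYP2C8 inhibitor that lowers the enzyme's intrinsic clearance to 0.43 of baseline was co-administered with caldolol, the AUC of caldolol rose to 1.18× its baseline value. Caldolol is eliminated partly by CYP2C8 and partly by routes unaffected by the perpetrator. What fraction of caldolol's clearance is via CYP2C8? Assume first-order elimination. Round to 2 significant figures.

0.27

Write x for the fraction cleared via CYP2C8. The observed AUC change means clearance fell to 1/1.18 = 0.8475 of baseline.
Only the CYP2C8 route changed, so 0.8475 = x·0.43 + (1 − x), giving x = 0.27.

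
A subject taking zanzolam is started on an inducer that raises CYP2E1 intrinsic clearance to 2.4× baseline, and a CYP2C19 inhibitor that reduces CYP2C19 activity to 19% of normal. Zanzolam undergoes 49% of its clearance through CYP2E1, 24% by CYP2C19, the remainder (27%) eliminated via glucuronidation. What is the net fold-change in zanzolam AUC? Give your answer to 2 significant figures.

CYP2E1: 0.49 × 2.4 = 1.176
CYP2C19: 0.24 × 0.19 = 0.0456
Other: 0.27 (unchanged)
Relative clearance = 1.176 + 0.0456 + 0.27 = 1.4916.
Net AUC ratio = 1 / 1.4916 = 0.67.

0.67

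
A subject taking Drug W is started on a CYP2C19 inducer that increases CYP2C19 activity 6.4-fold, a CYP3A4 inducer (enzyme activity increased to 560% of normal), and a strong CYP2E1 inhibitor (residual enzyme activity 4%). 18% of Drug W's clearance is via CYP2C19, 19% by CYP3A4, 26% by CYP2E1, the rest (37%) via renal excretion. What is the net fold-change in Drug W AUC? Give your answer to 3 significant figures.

0.385

CYP2C19: 0.18 × 6.4 = 1.152
CYP3A4: 0.19 × 5.6 = 1.064
CYP2E1: 0.26 × 0.04 = 0.0104
Other: 0.37 (unchanged)
CL_new/CL_old = 1.152 + 1.064 + 0.0104 + 0.37 = 2.5964.
AUC ∝ 1/CL: fold-change = 1 / 2.5964 = 0.385.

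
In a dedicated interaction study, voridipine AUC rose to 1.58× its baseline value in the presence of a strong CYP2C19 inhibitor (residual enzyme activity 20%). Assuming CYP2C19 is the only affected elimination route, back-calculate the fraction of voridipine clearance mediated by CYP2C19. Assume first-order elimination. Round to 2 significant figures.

Write x for the fraction cleared via CYP2C19. The observed AUC change means clearance fell to 1/1.58 = 0.6329 of baseline.
Setting x·0.2 + (1 − x) = 0.6329 and solving: x = (0.6329 − 1)/(0.2 − 1) = 0.46.

0.46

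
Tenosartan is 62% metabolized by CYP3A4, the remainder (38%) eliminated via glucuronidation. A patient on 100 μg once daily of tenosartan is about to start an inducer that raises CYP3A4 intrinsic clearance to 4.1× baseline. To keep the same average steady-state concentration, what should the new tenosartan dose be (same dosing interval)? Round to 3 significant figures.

The CYP3A4 pathway (62% of clearance) rises to 4.1× activity: 0.62 × 4.1 = 2.542.
The remaining 38% of clearance is unaffected.
Relative clearance = 2.542 + 0.38 = 2.922.
Css,avg = (dose rate)/CL, so holding Css fixed requires dose ∝ CL: 100 × 2.922 = 292 μg.

292 μg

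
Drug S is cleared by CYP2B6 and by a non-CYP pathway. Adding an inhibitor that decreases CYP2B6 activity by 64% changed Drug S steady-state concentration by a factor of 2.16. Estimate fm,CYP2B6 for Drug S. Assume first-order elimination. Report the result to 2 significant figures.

Write x for the fraction cleared via CYP2B6. The observed steady-state concentration change means clearance fell to 1/2.16 = 0.463 of baseline.
Only the CYP2B6 route changed, so 0.463 = x·0.36 + (1 − x), giving x = 0.84.

0.84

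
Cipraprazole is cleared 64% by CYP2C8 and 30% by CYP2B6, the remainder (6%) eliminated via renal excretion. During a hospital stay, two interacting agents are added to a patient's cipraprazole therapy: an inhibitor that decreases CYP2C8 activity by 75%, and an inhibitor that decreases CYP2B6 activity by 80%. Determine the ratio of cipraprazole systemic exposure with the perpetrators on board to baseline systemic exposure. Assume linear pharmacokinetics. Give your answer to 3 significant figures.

3.57

The CYP2C8 pathway (64% of clearance) falls to 0.25× activity: 0.64 × 0.25 = 0.16.
The CYP2B6 pathway (30% of clearance) is reduced to 0.2× activity: 0.3 × 0.2 = 0.06.
The remaining 6% of clearance is unaffected.
Relative clearance = 0.16 + 0.06 + 0.06 = 0.28.
Because systemic exposure varies inversely with clearance, the combined effect is 1 / 0.28 = 3.57.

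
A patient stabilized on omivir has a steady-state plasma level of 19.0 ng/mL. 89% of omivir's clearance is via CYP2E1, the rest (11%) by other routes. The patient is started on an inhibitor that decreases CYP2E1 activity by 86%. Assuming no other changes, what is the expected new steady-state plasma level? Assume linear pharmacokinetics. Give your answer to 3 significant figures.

The CYP2E1 pathway (89% of clearance) falls to 0.14× activity: 0.89 × 0.14 = 0.1246.
The remaining 11% of clearance is unaffected.
Relative clearance = 0.1246 + 0.11 = 0.2346.
New steady-state plasma level = baseline ÷ relative clearance = 19.0 / 0.2346 = 81.0 ng/mL.

81.0 ng/mL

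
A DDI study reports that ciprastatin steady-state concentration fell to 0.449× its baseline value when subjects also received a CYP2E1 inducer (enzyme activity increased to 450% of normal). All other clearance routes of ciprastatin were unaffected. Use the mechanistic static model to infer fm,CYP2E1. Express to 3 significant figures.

Let fm be the CYP2E1 fraction. New clearance relative to baseline = fm × 4.5 + (1 − fm).
Steady-state concentration ratio = 1 / (new CL fraction), so new CL fraction = 1 / 0.449 = 2.227.
fm × 4.5 + 1 − fm = 2.227  ⇒  fm × (4.5 − 1) = 1.227  ⇒  fm = 0.351.

0.351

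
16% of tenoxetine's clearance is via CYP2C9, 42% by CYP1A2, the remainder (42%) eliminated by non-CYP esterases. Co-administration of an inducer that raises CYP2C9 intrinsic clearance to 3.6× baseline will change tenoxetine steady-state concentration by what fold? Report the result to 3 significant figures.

0.706

CYP2C9: 0.16 × 3.6 = 0.576
CYP1A2: 0.42 (unchanged)
Other: 0.42 (unchanged)
New clearance relative to baseline: 0.576 + 0.42 + 0.42 = 1.416.
Steady-state concentration ratio = CL_old/CL_new = 1 / 1.416 = 0.706.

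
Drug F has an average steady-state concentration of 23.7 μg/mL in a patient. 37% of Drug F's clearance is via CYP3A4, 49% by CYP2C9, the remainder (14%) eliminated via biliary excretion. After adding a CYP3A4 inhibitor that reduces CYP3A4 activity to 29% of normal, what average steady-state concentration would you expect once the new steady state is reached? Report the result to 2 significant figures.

32 μg/mL

The CYP3A4 pathway (37% of clearance) is reduced to 0.29× activity: 0.37 × 0.29 = 0.1073.
CYP2C9 (49%) and the residual 14% are unaffected.
New clearance relative to baseline: 0.1073 + 0.49 + 0.14 = 0.7373.
With dosing unchanged, average steady-state concentration scales as 1/CL: 23.7 / 0.7373 = 32 μg/mL.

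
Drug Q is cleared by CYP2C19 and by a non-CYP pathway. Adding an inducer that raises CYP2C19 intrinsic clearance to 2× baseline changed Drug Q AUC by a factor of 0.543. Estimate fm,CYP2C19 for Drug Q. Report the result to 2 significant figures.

0.84

Let fm be the CYP2C19 fraction. New clearance relative to baseline = fm × 2 + (1 − fm).
AUC ratio = 1 / (new CL fraction), so new CL fraction = 1 / 0.543 = 1.842.
fm × 2 + 1 − fm = 1.842  ⇒  fm × (2 − 1) = 0.8416  ⇒  fm = 0.84.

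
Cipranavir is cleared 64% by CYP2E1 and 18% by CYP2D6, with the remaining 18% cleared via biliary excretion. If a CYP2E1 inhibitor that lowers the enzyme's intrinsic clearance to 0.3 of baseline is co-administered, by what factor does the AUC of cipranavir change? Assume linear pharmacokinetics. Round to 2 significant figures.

1.8

CYP2E1: 0.64 × 0.3 = 0.192
CYP2D6: 0.18 (unchanged)
Other: 0.18 (unchanged)
Relative clearance = 0.192 + 0.18 + 0.18 = 0.552.
AUC is inversely proportional to clearance, so the fold-change is 1 / 0.552 = 1.8.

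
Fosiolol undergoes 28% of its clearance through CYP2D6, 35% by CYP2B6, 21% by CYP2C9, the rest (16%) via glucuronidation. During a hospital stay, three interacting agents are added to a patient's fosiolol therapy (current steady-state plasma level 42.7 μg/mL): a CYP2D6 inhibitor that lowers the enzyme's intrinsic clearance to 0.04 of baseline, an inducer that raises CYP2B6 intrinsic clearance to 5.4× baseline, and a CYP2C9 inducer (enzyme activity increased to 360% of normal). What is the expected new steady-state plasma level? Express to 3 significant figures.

15.2 μg/mL

CYP2D6: 0.28 × 0.04 = 0.0112
CYP2B6: 0.35 × 5.4 = 1.89
CYP2C9: 0.21 × 3.6 = 0.756
Other: 0.16 (unchanged)
Relative clearance = 0.0112 + 1.89 + 0.756 + 0.16 = 2.8172.
Steady-state plasma level ∝ 1/CL: new value = 42.7 / 2.8172 = 15.2 μg/mL.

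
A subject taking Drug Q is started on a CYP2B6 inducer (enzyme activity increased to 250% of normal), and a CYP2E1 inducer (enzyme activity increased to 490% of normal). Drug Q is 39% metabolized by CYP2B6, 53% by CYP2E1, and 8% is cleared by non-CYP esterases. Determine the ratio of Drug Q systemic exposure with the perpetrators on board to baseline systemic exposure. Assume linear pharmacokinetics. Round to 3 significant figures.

0.274

The CYP2B6 pathway (39% of clearance) is boosted to 2.5× activity: 0.39 × 2.5 = 0.975.
The CYP2E1 pathway (53% of clearance) is boosted to 4.9× activity: 0.53 × 4.9 = 2.597.
The remaining 8% of clearance is unaffected.
New clearance relative to baseline: 0.975 + 2.597 + 0.08 = 3.652.
Because systemic exposure varies inversely with clearance, the combined effect is 1 / 3.652 = 0.274.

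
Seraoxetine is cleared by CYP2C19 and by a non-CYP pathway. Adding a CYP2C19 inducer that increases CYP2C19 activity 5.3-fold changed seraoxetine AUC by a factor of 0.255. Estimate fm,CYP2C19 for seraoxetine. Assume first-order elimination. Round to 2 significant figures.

0.68

Let x = fm,CYP2C19. Because AUC ∝ 1/CL, relative clearance rose to 1/0.255 = 3.922.
Setting x·5.3 + (1 − x) = 3.922 and solving: x = (3.922 − 1)/(5.3 − 1) = 0.68.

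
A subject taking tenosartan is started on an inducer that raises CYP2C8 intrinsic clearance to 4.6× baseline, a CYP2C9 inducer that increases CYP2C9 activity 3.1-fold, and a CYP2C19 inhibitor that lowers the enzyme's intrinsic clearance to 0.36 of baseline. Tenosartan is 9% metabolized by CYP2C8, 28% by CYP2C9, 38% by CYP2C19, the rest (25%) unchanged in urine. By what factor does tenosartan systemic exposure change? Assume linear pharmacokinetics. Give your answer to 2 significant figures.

The CYP2C8 pathway (9% of clearance) is boosted to 4.6× activity: 0.09 × 4.6 = 0.414.
The CYP2C9 pathway (28% of clearance) is boosted to 3.1× activity: 0.28 × 3.1 = 0.868.
The CYP2C19 pathway (38% of clearance) falls to 0.36× activity: 0.38 × 0.36 = 0.1368.
The remaining 25% of clearance is unaffected.
New clearance relative to baseline: 0.414 + 0.868 + 0.1368 + 0.25 = 1.6688.
Systemic exposure ∝ 1/CL: fold-change = 1 / 1.6688 = 0.60.

0.60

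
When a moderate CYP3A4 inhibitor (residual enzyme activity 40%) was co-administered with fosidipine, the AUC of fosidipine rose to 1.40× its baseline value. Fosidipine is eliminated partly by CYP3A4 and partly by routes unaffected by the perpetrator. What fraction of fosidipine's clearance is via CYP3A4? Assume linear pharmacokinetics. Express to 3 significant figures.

Let fm be the CYP3A4 fraction. New clearance relative to baseline = fm × 0.4 + (1 − fm).
AUC ratio = 1 / (new CL fraction), so new CL fraction = 1 / 1.40 = 0.7143.
fm × 0.4 + 1 − fm = 0.7143  ⇒  fm × (0.4 − 1) = −0.2857  ⇒  fm = 0.476.

0.476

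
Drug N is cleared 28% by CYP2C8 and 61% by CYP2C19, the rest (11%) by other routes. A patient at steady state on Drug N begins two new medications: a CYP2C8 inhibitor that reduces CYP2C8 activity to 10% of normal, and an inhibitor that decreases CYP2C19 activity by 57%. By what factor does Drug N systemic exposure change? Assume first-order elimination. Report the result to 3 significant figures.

2.50

CYP2C8: 0.28 × 0.1 = 0.028
CYP2C19: 0.61 × 0.43 = 0.2623
Other: 0.11 (unchanged)
Relative clearance = 0.028 + 0.2623 + 0.11 = 0.4003.
Systemic exposure ∝ 1/CL: fold-change = 1 / 0.4003 = 2.50.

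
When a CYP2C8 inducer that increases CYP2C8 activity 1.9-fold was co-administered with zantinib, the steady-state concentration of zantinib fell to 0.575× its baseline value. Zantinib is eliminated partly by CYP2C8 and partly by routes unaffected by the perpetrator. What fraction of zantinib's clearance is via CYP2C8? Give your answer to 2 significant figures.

0.82

Let x = fm,CYP2C8. Because steady-state concentration ∝ 1/CL, relative clearance rose to 1/0.575 = 1.739.
Setting x·1.9 + (1 − x) = 1.739 and solving: x = (1.739 − 1)/(1.9 − 1) = 0.82.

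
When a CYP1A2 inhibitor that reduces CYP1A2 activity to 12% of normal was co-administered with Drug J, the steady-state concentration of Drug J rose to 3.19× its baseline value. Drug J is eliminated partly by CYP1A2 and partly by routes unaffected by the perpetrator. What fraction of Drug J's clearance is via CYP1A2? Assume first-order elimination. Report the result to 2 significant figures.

0.78

Call the CYP1A2 fraction fm. After the interaction, CL_new/CL_old = fm × 0.12 + (1 − fm).
Steady-state concentration ratio = 1 / (new CL fraction), so new CL fraction = 1 / 3.19 = 0.3135.
fm × 0.12 + 1 − fm = 0.3135  ⇒  fm × (0.12 − 1) = −0.6865  ⇒  fm = 0.78.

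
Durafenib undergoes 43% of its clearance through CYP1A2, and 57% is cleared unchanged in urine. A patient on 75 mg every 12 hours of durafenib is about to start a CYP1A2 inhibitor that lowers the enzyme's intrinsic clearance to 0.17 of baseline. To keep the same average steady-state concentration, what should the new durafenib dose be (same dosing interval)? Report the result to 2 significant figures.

48 mg

The CYP1A2 pathway (43% of clearance) is reduced to 0.17× activity: 0.43 × 0.17 = 0.0731.
Non-CYP routes (57%) are unchanged.
New clearance relative to baseline: 0.0731 + 0.57 = 0.6431.
To maintain the same steady-state level, dose must scale with clearance: new dose = 75 × 0.6431 = 48 mg.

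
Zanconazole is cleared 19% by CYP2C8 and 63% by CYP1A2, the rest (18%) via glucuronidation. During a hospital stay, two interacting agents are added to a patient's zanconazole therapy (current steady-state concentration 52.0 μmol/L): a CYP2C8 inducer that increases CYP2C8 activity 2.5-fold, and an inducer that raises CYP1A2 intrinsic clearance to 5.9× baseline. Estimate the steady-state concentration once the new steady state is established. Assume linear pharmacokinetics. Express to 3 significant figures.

CYP2C8: 0.19 × 2.5 = 0.475
CYP1A2: 0.63 × 5.9 = 3.717
Other: 0.18 (unchanged)
CL_new/CL_old = 0.475 + 3.717 + 0.18 = 4.372.
Steady-state concentration ∝ 1/CL: new value = 52.0 / 4.372 = 11.9 μmol/L.

11.9 μmol/L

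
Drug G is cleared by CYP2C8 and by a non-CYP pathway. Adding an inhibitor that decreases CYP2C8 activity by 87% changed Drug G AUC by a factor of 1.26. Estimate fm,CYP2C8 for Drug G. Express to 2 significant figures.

0.24

CL'/CL = 1 / 1.26 = 0.7937
0.13·fm + (1 − fm) = 0.7937
fm = (0.7937 − 1) / (0.13 − 1) = 0.24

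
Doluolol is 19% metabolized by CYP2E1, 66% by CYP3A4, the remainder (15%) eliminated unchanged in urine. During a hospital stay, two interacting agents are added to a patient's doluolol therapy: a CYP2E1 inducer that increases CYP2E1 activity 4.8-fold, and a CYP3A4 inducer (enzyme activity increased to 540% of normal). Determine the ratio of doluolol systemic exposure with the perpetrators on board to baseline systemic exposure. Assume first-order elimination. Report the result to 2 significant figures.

CYP2E1: 0.19 × 4.8 = 0.912
CYP3A4: 0.66 × 5.4 = 3.564
Other: 0.15 (unchanged)
CL_new/CL_old = 0.912 + 3.564 + 0.15 = 4.626.
Net systemic exposure ratio = 1 / 4.626 = 0.22.

0.22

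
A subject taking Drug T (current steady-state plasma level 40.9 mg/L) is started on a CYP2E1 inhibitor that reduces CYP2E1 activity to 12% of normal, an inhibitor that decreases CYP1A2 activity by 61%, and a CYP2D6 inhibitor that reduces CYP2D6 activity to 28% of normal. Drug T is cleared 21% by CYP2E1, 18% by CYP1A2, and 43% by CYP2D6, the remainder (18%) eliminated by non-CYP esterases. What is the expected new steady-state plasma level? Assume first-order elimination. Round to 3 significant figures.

The CYP2E1 pathway (21% of clearance) drops to 0.12× activity: 0.21 × 0.12 = 0.0252.
The CYP1A2 pathway (18% of clearance) drops to 0.39× activity: 0.18 × 0.39 = 0.0702.
The CYP2D6 pathway (43% of clearance) is reduced to 0.28× activity: 0.43 × 0.28 = 0.1204.
Non-CYP routes (18%) are unchanged.
CL_new/CL_old = 0.0252 + 0.0702 + 0.1204 + 0.18 = 0.3958.
Dividing the baseline by the relative clearance: 40.9 / 0.3958 = 103 mg/L.

103 mg/L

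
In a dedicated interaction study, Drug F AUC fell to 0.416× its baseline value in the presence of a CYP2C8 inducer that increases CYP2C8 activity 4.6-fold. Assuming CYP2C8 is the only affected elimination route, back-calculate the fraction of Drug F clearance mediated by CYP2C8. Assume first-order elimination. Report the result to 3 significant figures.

0.390

Write x for the fraction cleared via CYP2C8. The observed AUC change means clearance rose to 1/0.416 = 2.404 of baseline.
Setting x·4.6 + (1 − x) = 2.404 and solving: x = (2.404 − 1)/(4.6 − 1) = 0.390.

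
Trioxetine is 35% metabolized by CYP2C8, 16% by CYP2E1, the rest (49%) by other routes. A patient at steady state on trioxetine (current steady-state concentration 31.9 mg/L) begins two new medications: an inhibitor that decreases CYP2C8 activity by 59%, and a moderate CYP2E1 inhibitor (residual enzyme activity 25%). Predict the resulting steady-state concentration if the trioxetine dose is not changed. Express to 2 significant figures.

47 mg/L

The CYP2C8 pathway (35% of clearance) is reduced to 0.41× activity: 0.35 × 0.41 = 0.1435.
The CYP2E1 pathway (16% of clearance) falls to 0.25× activity: 0.16 × 0.25 = 0.04.
The remaining 49% of clearance is unaffected.
New clearance relative to baseline: 0.1435 + 0.04 + 0.49 = 0.6735.
Dividing the baseline by the relative clearance: 31.9 / 0.6735 = 47 mg/L.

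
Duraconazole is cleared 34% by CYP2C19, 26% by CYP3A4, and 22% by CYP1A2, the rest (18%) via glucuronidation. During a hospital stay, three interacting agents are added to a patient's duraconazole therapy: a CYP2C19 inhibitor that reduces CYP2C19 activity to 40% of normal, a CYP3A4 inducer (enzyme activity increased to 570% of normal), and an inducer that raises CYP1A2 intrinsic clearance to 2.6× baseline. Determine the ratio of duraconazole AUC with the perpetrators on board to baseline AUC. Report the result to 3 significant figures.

0.422

The CYP2C19 pathway (34% of clearance) drops to 0.4× activity: 0.34 × 0.4 = 0.136.
The CYP3A4 pathway (26% of clearance) increases to 5.7× activity: 0.26 × 5.7 = 1.482.
The CYP1A2 pathway (22% of clearance) rises to 2.6× activity: 0.22 × 2.6 = 0.572.
The remaining 18% of clearance is unaffected.
New clearance relative to baseline: 0.136 + 1.482 + 0.572 + 0.18 = 2.37.
Because AUC varies inversely with clearance, the combined effect is 1 / 2.37 = 0.422.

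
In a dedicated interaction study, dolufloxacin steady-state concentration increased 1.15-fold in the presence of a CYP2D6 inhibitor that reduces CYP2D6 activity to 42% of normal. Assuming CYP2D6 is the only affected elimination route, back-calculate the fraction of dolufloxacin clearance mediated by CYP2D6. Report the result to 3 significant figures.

Let x = fm,CYP2D6. Because steady-state concentration ∝ 1/CL, relative clearance fell to 1/1.15 = 0.8696.
Setting x·0.42 + (1 − x) = 0.8696 and solving: x = (0.8696 − 1)/(0.42 − 1) = 0.225.

0.225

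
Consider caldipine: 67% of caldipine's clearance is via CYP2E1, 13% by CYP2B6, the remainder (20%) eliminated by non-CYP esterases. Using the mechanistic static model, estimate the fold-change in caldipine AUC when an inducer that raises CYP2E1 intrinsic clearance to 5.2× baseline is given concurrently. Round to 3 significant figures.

The CYP2E1 pathway (67% of clearance) is boosted to 5.2× activity: 0.67 × 5.2 = 3.484.
CYP2B6 (13%) and the residual 20% are unaffected.
Relative clearance = 3.484 + 0.13 + 0.2 = 3.814.
AUC is inversely proportional to clearance, so the fold-change is 1 / 3.814 = 0.262.

0.262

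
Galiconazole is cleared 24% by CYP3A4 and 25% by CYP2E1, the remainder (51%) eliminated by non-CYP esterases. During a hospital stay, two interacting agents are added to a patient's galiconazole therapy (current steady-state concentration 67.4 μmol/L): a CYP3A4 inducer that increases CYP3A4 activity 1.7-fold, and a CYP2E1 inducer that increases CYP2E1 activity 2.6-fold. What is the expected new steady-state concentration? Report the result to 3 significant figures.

CYP3A4: 0.24 × 1.7 = 0.408
CYP2E1: 0.25 × 2.6 = 0.65
Other: 0.51 (unchanged)
CL_new/CL_old = 0.408 + 0.65 + 0.51 = 1.568.
Steady-state concentration ∝ 1/CL: new value = 67.4 / 1.568 = 43.0 μmol/L.

43.0 μmol/L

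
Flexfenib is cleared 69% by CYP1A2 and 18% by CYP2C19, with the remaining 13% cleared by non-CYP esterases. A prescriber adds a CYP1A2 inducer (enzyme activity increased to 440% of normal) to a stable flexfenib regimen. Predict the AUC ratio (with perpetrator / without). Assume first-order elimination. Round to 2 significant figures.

The CYP1A2 pathway (69% of clearance) is boosted to 4.4× activity: 0.69 × 4.4 = 3.036.
CYP2C19 (18%) and the residual 13% are unaffected.
New clearance relative to baseline: 3.036 + 0.18 + 0.13 = 3.346.
AUC is inversely proportional to clearance, so the fold-change is 1 / 3.346 = 0.30.

0.30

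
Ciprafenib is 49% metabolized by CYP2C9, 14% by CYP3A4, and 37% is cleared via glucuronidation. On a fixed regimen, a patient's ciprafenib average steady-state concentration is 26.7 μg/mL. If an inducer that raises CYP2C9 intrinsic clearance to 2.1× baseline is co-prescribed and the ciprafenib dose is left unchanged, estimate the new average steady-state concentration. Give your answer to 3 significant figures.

The CYP2C9 pathway (49% of clearance) increases to 2.1× activity: 0.49 × 2.1 = 1.029.
CYP3A4 (14%) and the residual 37% are unaffected.
Relative clearance = 1.029 + 0.14 + 0.37 = 1.539.
With dosing unchanged, average steady-state concentration scales as 1/CL: 26.7 / 1.539 = 17.3 μg/mL.

17.3 μg/mL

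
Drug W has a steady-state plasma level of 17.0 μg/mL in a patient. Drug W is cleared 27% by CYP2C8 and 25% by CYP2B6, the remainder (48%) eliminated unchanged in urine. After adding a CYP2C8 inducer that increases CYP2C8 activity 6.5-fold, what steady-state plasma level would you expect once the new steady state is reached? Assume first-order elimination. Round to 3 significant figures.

CYP2C8: 0.27 × 6.5 = 1.755
CYP2B6: 0.25 (unchanged)
Other: 0.48 (unchanged)
Relative clearance = 1.755 + 0.25 + 0.48 = 2.485.
With dosing unchanged, steady-state plasma level scales as 1/CL: 17.0 / 2.485 = 6.84 μg/mL.

6.84 μg/mL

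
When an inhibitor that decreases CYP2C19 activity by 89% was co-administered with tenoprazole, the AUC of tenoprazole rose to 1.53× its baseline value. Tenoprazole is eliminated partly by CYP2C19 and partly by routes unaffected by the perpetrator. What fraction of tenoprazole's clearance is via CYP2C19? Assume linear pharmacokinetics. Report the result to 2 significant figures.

0.39

Call the CYP2C19 fraction fm. After the interaction, CL_new/CL_old = fm × 0.11 + (1 − fm).
AUC ratio = 1 / (new CL fraction), so new CL fraction = 1 / 1.53 = 0.6536.
fm × 0.11 + 1 − fm = 0.6536  ⇒  fm × (0.11 − 1) = −0.3464  ⇒  fm = 0.39.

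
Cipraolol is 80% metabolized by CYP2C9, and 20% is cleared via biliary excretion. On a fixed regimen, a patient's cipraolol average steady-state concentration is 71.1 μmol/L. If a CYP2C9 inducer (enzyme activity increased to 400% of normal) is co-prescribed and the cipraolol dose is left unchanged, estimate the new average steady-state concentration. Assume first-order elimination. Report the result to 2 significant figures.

The CYP2C9 pathway (80% of clearance) is boosted to 4× activity: 0.8 × 4 = 3.2.
The remaining 20% of clearance is unaffected.
Relative clearance = 3.2 + 0.2 = 3.4.
Average steady-state concentration ∝ 1/CL, so new value = 71.1 / 3.4 = 21 μmol/L.

21 μmol/L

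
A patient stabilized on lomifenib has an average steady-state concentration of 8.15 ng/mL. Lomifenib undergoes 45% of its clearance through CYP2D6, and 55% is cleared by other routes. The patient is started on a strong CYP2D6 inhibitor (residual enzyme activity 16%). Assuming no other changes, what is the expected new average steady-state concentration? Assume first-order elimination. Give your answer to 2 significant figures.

The CYP2D6 pathway (45% of clearance) falls to 0.16× activity: 0.45 × 0.16 = 0.072.
Non-CYP routes (55%) are unchanged.
Relative clearance = 0.072 + 0.55 = 0.622.
Average steady-state concentration ∝ 1/CL, so new value = 8.15 / 0.622 = 13 ng/mL.

13 ng/mL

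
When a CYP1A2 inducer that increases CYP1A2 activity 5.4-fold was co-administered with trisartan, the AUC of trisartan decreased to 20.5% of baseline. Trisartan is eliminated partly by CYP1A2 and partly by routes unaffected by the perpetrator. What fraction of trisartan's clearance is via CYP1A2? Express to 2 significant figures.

CL'/CL = 1 / 0.205 = 4.878
5.4·fm + (1 − fm) = 4.878
fm = (4.878 − 1) / (5.4 − 1) = 0.88

0.88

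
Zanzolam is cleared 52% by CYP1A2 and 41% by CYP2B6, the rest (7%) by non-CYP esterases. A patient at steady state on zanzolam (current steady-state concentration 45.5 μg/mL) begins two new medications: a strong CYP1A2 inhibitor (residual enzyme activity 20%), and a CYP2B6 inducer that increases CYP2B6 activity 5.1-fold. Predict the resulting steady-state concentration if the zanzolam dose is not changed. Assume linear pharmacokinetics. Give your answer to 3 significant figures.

The CYP1A2 pathway (52% of clearance) is reduced to 0.2× activity: 0.52 × 0.2 = 0.104.
The CYP2B6 pathway (41% of clearance) is boosted to 5.1× activity: 0.41 × 5.1 = 2.091.
The remaining 7% of clearance is unaffected.
CL_new/CL_old = 0.104 + 2.091 + 0.07 = 2.265.
Dividing the baseline by the relative clearance: 45.5 / 2.265 = 20.1 μg/mL.

20.1 μg/mL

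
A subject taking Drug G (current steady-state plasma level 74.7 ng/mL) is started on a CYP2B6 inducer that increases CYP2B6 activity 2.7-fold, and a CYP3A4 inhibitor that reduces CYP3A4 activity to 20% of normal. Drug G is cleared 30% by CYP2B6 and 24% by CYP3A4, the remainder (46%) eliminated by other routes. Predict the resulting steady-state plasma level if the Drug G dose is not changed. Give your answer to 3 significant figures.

56.7 ng/mL

The CYP2B6 pathway (30% of clearance) increases to 2.7× activity: 0.3 × 2.7 = 0.81.
The CYP3A4 pathway (24% of clearance) falls to 0.2× activity: 0.24 × 0.2 = 0.048.
The remaining 46% of clearance is unaffected.
New clearance relative to baseline: 0.81 + 0.048 + 0.46 = 1.318.
Steady-state plasma level ∝ 1/CL: new value = 74.7 / 1.318 = 56.7 ng/mL.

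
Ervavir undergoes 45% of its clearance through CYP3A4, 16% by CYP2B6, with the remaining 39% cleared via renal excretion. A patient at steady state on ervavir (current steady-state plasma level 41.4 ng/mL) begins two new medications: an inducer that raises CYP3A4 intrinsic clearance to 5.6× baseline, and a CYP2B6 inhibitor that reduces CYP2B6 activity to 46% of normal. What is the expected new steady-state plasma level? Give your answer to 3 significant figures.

13.9 ng/mL

CYP3A4: 0.45 × 5.6 = 2.52
CYP2B6: 0.16 × 0.46 = 0.0736
Other: 0.39 (unchanged)
Relative clearance = 2.52 + 0.0736 + 0.39 = 2.9836.
Steady-state plasma level ∝ 1/CL: new value = 41.4 / 2.9836 = 13.9 ng/mL.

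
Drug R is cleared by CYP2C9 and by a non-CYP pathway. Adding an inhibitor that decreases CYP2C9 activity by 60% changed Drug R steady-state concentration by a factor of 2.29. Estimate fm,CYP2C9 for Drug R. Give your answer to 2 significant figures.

Let fm be the CYP2C9 fraction. New clearance relative to baseline = fm × 0.4 + (1 − fm).
Steady-state concentration ratio = 1 / (new CL fraction), so new CL fraction = 1 / 2.29 = 0.4367.
fm × 0.4 + 1 − fm = 0.4367  ⇒  fm × (0.4 − 1) = −0.5633  ⇒  fm = 0.94.

0.94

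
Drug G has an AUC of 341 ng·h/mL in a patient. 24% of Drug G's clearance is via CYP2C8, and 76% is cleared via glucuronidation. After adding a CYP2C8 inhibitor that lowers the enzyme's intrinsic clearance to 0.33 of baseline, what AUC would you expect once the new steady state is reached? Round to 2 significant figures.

4.1 × 10² ng·h/mL

The CYP2C8 pathway (24% of clearance) falls to 0.33× activity: 0.24 × 0.33 = 0.0792.
The remaining 76% of clearance is unaffected.
New clearance relative to baseline: 0.0792 + 0.76 = 0.8392.
With dosing unchanged, AUC scales as 1/CL: 341 / 0.8392 = 4.1 × 10² ng·h/mL.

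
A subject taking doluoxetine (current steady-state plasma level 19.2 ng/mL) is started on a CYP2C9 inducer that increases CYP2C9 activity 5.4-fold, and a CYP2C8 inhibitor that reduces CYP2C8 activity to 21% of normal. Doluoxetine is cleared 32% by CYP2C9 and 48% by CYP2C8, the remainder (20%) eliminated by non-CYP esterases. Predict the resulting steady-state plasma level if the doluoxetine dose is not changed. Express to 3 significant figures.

CYP2C9: 0.32 × 5.4 = 1.728
CYP2C8: 0.48 × 0.21 = 0.1008
Other: 0.2 (unchanged)
New clearance relative to baseline: 1.728 + 0.1008 + 0.2 = 2.0288.
Dividing the baseline by the relative clearance: 19.2 / 2.0288 = 9.46 ng/mL.

9.46 ng/mL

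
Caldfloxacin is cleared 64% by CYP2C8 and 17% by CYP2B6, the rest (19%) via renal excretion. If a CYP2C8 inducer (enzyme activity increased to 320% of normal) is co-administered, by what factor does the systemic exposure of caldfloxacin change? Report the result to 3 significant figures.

0.415

The CYP2C8 pathway (64% of clearance) is boosted to 3.2× activity: 0.64 × 3.2 = 2.048.
CYP2B6 (17%) and the residual 19% are unaffected.
CL_new/CL_old = 2.048 + 0.17 + 0.19 = 2.408.
Systemic exposure is inversely proportional to clearance, so the fold-change is 1 / 2.408 = 0.415.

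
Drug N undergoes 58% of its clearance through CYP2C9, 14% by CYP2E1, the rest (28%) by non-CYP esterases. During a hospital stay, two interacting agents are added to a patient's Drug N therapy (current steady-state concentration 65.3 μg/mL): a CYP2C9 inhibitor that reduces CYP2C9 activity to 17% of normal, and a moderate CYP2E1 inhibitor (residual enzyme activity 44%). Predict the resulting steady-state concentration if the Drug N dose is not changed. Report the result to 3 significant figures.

CYP2C9: 0.58 × 0.17 = 0.0986
CYP2E1: 0.14 × 0.44 = 0.0616
Other: 0.28 (unchanged)
CL_new/CL_old = 0.0986 + 0.0616 + 0.28 = 0.4402.
Steady-state concentration ∝ 1/CL: new value = 65.3 / 0.4402 = 148 μg/mL.

148 μg/mL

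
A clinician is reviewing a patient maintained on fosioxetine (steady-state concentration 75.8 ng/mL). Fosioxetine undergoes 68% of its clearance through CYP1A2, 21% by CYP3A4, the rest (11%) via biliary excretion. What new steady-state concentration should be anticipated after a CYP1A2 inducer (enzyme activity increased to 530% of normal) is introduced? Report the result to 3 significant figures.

19.3 ng/mL

The CYP1A2 pathway (68% of clearance) increases to 5.3× activity: 0.68 × 5.3 = 3.604.
CYP3A4 (21%) and the residual 11% are unaffected.
New clearance relative to baseline: 3.604 + 0.21 + 0.11 = 3.924.
Steady-state concentration ∝ 1/CL, so new value = 75.8 / 3.924 = 19.3 ng/mL.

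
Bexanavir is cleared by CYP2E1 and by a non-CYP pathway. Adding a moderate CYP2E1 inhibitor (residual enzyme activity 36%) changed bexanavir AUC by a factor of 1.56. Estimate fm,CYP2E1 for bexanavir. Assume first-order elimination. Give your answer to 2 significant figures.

0.56

Let fm be the CYP2E1 fraction. New clearance relative to baseline = fm × 0.36 + (1 − fm).
AUC ratio = 1 / (new CL fraction), so new CL fraction = 1 / 1.56 = 0.641.
fm × 0.36 + 1 − fm = 0.641  ⇒  fm × (0.36 − 1) = −0.359  ⇒  fm = 0.56.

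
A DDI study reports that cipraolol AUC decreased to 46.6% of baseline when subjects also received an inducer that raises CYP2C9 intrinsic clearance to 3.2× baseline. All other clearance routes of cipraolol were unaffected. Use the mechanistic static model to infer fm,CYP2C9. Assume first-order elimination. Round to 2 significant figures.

0.52

Let fm be the CYP2C9 fraction. New clearance relative to baseline = fm × 3.2 + (1 − fm).
AUC ratio = 1 / (new CL fraction), so new CL fraction = 1 / 0.466 = 2.146.
fm × 3.2 + 1 − fm = 2.146  ⇒  fm × (3.2 − 1) = 1.146  ⇒  fm = 0.52.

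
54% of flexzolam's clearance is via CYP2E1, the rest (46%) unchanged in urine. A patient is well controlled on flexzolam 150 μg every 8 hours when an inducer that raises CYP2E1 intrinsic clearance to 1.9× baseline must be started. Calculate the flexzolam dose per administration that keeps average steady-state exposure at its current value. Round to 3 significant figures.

The CYP2E1 pathway (54% of clearance) is boosted to 1.9× activity: 0.54 × 1.9 = 1.026.
The remaining 46% of clearance is unaffected.
CL_new/CL_old = 1.026 + 0.46 = 1.486.
Css,avg = (dose rate)/CL, so holding Css fixed requires dose ∝ CL: 150 × 1.486 = 223 μg.

223 μg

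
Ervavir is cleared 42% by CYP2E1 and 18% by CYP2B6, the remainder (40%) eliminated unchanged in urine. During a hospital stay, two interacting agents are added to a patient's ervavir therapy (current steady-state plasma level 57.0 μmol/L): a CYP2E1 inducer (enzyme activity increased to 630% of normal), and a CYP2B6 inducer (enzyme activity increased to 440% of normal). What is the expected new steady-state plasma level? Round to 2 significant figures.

15 μmol/L

The CYP2E1 pathway (42% of clearance) is boosted to 6.3× activity: 0.42 × 6.3 = 2.646.
The CYP2B6 pathway (18% of clearance) is boosted to 4.4× activity: 0.18 × 4.4 = 0.792.
Non-CYP routes (40%) are unchanged.
CL_new/CL_old = 2.646 + 0.792 + 0.4 = 3.838.
Dividing the baseline by the relative clearance: 57.0 / 3.838 = 15 μmol/L.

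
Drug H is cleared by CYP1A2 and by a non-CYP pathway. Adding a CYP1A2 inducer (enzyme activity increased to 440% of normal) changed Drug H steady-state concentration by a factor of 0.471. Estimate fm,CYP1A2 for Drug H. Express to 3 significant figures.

0.330

Let x = fm,CYP1A2. Because steady-state concentration ∝ 1/CL, relative clearance rose to 1/0.471 = 2.123.
Only the CYP1A2 route changed, so 2.123 = x·4.4 + (1 − x), giving x = 0.330.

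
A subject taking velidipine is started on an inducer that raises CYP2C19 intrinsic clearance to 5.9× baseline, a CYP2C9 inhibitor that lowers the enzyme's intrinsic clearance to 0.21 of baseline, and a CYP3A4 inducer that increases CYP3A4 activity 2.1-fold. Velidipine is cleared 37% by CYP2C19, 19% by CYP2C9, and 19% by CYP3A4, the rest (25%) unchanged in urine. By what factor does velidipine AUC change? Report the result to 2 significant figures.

CYP2C19: 0.37 × 5.9 = 2.183
CYP2C9: 0.19 × 0.21 = 0.0399
CYP3A4: 0.19 × 2.1 = 0.399
Other: 0.25 (unchanged)
Relative clearance = 2.183 + 0.0399 + 0.399 + 0.25 = 2.8719.
Net AUC ratio = 1 / 2.8719 = 0.35.

0.35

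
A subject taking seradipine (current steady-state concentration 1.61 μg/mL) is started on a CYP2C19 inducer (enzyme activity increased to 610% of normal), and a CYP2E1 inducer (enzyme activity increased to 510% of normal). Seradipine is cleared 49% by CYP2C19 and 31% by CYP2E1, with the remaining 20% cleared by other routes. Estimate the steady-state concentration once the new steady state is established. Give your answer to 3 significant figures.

0.338 μg/mL

CYP2C19: 0.49 × 6.1 = 2.989
CYP2E1: 0.31 × 5.1 = 1.581
Other: 0.2 (unchanged)
Relative clearance = 2.989 + 1.581 + 0.2 = 4.77.
New steady-state concentration = 1.61 / 4.77 = 0.338 μg/mL (concentration scales inversely with clearance).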